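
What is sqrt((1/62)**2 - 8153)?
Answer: I*sqrt(31340131)/62 ≈ 90.294*I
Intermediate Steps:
sqrt((1/62)**2 - 8153) = sqrt(1/3844 - 8153) = sqrt(-31340131/3844) = I*sqrt(31340131)/62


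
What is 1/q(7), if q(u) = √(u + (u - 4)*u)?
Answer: √7/14 ≈ 0.18898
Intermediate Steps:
q(u) = √(u + u*(-4 + u)) (q(u) = √(u + (-4 + u)*u) = √(u + u*(-4 + u)))
1/q(7) = 1/(√(7*(-3 + 7))) = 1/(√(7*4)) = 1/(√28) = 1/(2*√7) = √7/14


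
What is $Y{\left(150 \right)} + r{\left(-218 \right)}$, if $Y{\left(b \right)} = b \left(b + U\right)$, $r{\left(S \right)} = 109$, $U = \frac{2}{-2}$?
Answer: $22459$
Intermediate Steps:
$U = -1$ ($U = 2 \left(- \frac{1}{2}\right) = -1$)
$Y{\left(b \right)} = b \left(-1 + b\right)$ ($Y{\left(b \right)} = b \left(b - 1\right) = b \left(-1 + b\right)$)
$Y{\left(150 \right)} + r{\left(-218 \right)} = 150 \left(-1 + 150\right) + 109 = 150 \cdot 149 + 109 = 22350 + 109 = 22459$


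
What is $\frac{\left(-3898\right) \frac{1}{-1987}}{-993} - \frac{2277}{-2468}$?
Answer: $\frac{4483107943}{4869588588} \approx 0.92063$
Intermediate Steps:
$\frac{\left(-3898\right) \frac{1}{-1987}}{-993} - \frac{2277}{-2468} = \left(-3898\right) \left(- \frac{1}{1987}\right) \left(- \frac{1}{993}\right) - - \frac{2277}{2468} = \frac{3898}{1987} \left(- \frac{1}{993}\right) + \frac{2277}{2468} = - \frac{3898}{1973091} + \frac{2277}{2468} = \frac{4483107943}{4869588588}$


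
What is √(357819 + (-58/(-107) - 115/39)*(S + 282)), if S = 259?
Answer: 4*√388022603397/4173 ≈ 597.09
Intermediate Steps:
√(357819 + (-58/(-107) - 115/39)*(S + 282)) = √(357819 + (-58/(-107) - 115/39)*(259 + 282)) = √(357819 + (-58*(-1/107) - 115*1/39)*541) = √(357819 + (58/107 - 115/39)*541) = √(357819 - 10043/4173*541) = √(357819 - 5433263/4173) = √(1487745424/4173) = 4*√388022603397/4173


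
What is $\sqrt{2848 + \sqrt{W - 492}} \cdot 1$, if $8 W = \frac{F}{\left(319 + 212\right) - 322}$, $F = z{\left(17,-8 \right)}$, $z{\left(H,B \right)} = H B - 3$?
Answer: $\frac{\sqrt{497613952 + 209 i \sqrt{343914934}}}{418} \approx 53.367 + 0.20783 i$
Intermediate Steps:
$z{\left(H,B \right)} = -3 + B H$ ($z{\left(H,B \right)} = B H - 3 = -3 + B H$)
$F = -139$ ($F = -3 - 136 = -139$)
$W = - \frac{139}{1672}$ ($W = \frac{\left(-139\right) \frac{1}{\left(319 + 212\right) - 322}}{8} = \frac{\left(-139\right) \frac{1}{531 - 322}}{8} = \frac{\left(-139\right) \frac{1}{209}}{8} = \frac{1}{8} \left(- \frac{139}{209}\right) = - \frac{139}{1672} \approx -0.083134$)
$\sqrt{2848 + \sqrt{W - 492}} \cdot 1 = \sqrt{2848 + \sqrt{- \frac{139}{1672} - 492}} \cdot 1 = \sqrt{2848 + \sqrt{- \frac{822763}{1672}}} \cdot 1 = \sqrt{2848 + \frac{i \sqrt{343914934}}{836}} \cdot 1 = \sqrt{2848 + \frac{i \sqrt{343914934}}{836}}$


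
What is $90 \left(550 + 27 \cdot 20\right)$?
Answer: $98100$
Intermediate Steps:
$90 \left(550 + 27 \cdot 20\right) = 90 \left(550 + 540\right) = 90 \cdot 1090 = 98100$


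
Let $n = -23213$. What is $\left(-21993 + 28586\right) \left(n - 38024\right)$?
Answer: $-403735541$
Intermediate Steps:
$\left(-21993 + 28586\right) \left(n - 38024\right) = \left(-21993 + 28586\right) \left(-23213 - 38024\right) = 6593 \left(-61237\right) = -403735541$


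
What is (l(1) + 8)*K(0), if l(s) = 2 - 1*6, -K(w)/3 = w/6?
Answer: 0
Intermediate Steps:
K(w) = -w/2 (K(w) = -3*w/6 = -w/2)
l(s) = -4 (l(s) = 2 - 6 = -4)
(l(1) + 8)*K(0) = (-4 + 8)*(-½*0) = 4*0 = 0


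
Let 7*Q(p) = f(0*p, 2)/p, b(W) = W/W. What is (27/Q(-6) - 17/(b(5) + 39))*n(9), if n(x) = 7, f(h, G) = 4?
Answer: -79499/40 ≈ -1987.5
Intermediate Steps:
b(W) = 1
Q(p) = 4/(7*p) (Q(p) = (4/p)/7 = 4/(7*p))
(27/Q(-6) - 17/(b(5) + 39))*n(9) = (27/(((4/7)/(-6))) - 17/(1 + 39))*7 = (27/(((4/7)*(-1/6))) - 17/40)*7 = (27/(-2/21) - 17*1/40)*7 = (27*(-21/2) - 17/40)*7 = (-567/2 - 17/40)*7 = -11357/40*7 = -79499/40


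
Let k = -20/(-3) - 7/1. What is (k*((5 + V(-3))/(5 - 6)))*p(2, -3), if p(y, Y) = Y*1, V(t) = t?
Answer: -2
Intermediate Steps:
p(y, Y) = Y
k = -1/3 (k = -20*(-1/3) - 7*1 = 20/3 - 7 = -1/3 ≈ -0.33333)
(k*((5 + V(-3))/(5 - 6)))*p(2, -3) = -(5 - 3)/(3*(5 - 6))*(-3) = -2/(3*(-1))*(-3) = -2*(-1)/3*(-3) = -1/3*(-2)*(-3) = (2/3)*(-3) = -2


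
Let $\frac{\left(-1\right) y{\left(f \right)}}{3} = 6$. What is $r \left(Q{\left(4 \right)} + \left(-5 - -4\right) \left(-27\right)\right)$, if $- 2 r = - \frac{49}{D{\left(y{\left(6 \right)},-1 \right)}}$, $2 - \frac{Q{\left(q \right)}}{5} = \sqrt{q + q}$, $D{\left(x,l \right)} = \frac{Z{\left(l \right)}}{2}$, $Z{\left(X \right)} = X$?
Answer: $-1813 + 490 \sqrt{2} \approx -1120.0$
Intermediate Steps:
$y{\left(f \right)} = -18$ ($y{\left(f \right)} = \left(-3\right) 6 = -18$)
$D{\left(x,l \right)} = \frac{l}{2}$
$Q{\left(q \right)} = 10 - 5 \sqrt{2} \sqrt{q}$ ($Q{\left(q \right)} = 10 - 5 \sqrt{q + q} = 10 - 5 \sqrt{2 q} = 10 - 5 \sqrt{2} \sqrt{q}$)
$r = -49$ ($r = - \frac{\left(-49\right) \frac{1}{\frac{1}{2} \left(-1\right)}}{2} = - \frac{\left(-49\right) \frac{1}{- \frac{1}{2}}}{2} = - \frac{\left(-49\right) \left(-2\right)}{2} = \left(- \frac{1}{2}\right) 98 = -49$)
$r \left(Q{\left(4 \right)} + \left(-5 - -4\right) \left(-27\right)\right) = - 49 \left(\left(10 - 5 \sqrt{2} \sqrt{4}\right) + \left(-5 - -4\right) \left(-27\right)\right) = - 49 \left(\left(10 - 5 \sqrt{2} \cdot 2\right) + \left(-5 + 4\right) \left(-27\right)\right) = - 49 \left(\left(10 - 10 \sqrt{2}\right) - -27\right) = - 49 \left(\left(10 - 10 \sqrt{2}\right) + 27\right) = - 49 \left(37 - 10 \sqrt{2}\right) = -1813 + 490 \sqrt{2}$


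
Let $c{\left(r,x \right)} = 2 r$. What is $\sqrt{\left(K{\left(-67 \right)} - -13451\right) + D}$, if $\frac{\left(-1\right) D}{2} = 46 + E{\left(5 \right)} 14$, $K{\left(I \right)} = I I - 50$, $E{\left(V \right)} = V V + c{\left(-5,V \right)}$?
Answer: $\sqrt{17378} \approx 131.83$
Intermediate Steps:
$E{\left(V \right)} = -10 + V^{2}$ ($E{\left(V \right)} = V V + 2 \left(-5\right) = V^{2} - 10 = -10 + V^{2}$)
$K{\left(I \right)} = -50 + I^{2}$ ($K{\left(I \right)} = I^{2} - 50 = -50 + I^{2}$)
$D = -512$ ($D = - 2 \left(46 + \left(-10 + 5^{2}\right) 14\right) = - 2 \left(46 + \left(-10 + 25\right) 14\right) = - 2 \left(46 + 15 \cdot 14\right) = - 2 \left(46 + 210\right) = \left(-2\right) 256 = -512$)
$\sqrt{\left(K{\left(-67 \right)} - -13451\right) + D} = \sqrt{\left(\left(-50 + \left(-67\right)^{2}\right) - -13451\right) - 512} = \sqrt{\left(\left(-50 + 4489\right) + 13451\right) - 512} = \sqrt{\left(4439 + 13451\right) - 512} = \sqrt{17890 - 512} = \sqrt{17378}$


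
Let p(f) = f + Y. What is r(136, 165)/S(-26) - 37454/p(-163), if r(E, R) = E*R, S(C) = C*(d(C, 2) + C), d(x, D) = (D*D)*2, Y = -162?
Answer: 159112/975 ≈ 163.19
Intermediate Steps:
d(x, D) = 2*D² (d(x, D) = D²*2 = 2*D²)
S(C) = C*(8 + C) (S(C) = C*(2*2² + C) = C*(2*4 + C) = C*(8 + C))
p(f) = -162 + f (p(f) = f - 162 = -162 + f)
r(136, 165)/S(-26) - 37454/p(-163) = (136*165)/((-26*(8 - 26))) - 37454/(-162 - 163) = 22440/((-26*(-18))) - 37454/(-325) = 22440/468 - 37454*(-1/325) = 22440*(1/468) + 37454/325 = 1870/39 + 37454/325 = 159112/975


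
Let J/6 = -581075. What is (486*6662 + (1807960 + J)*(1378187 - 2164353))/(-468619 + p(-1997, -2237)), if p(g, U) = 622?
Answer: -1319575007072/467997 ≈ -2.8196e+6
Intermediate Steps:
J = -3486450 (J = 6*(-581075) = -3486450)
(486*6662 + (1807960 + J)*(1378187 - 2164353))/(-468619 + p(-1997, -2237)) = (486*6662 + (1807960 - 3486450)*(1378187 - 2164353))/(-468619 + 622) = (3237732 - 1678490*(-786166))/(-467997) = (3237732 + 1319571769340)*(-1/467997) = 1319575007072*(-1/467997) = -1319575007072/467997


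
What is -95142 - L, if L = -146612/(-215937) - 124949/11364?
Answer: -77814802130737/817969356 ≈ -95132.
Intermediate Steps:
L = -8438337815/817969356 (L = -146612*(-1/215937) - 124949*1/11364 = 146612/215937 - 124949/11364 = -8438337815/817969356 ≈ -10.316)
-95142 - L = -95142 - 1*(-8438337815/817969356) = -95142 + 8438337815/817969356 = -77814802130737/817969356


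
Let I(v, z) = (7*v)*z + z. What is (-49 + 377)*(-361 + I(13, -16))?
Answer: -601224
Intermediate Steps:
I(v, z) = z + 7*v*z (I(v, z) = 7*v*z + z = z + 7*v*z)
(-49 + 377)*(-361 + I(13, -16)) = (-49 + 377)*(-361 - 16*(1 + 7*13)) = 328*(-361 - 16*(1 + 91)) = 328*(-361 - 16*92) = 328*(-361 - 1472) = 328*(-1833) = -601224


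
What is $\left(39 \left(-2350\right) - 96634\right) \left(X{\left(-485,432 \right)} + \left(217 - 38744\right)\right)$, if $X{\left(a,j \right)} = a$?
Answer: $7345335408$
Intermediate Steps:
$\left(39 \left(-2350\right) - 96634\right) \left(X{\left(-485,432 \right)} + \left(217 - 38744\right)\right) = \left(39 \left(-2350\right) - 96634\right) \left(-485 + \left(217 - 38744\right)\right) = \left(-91650 - 96634\right) \left(-485 + \left(217 - 38744\right)\right) = - 188284 \left(-485 - 38527\right) = \left(-188284\right) \left(-39012\right) = 7345335408$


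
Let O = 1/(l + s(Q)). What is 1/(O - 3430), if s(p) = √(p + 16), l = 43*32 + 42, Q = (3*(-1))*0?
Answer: -1422/4877459 ≈ -0.00029155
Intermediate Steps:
Q = 0 (Q = -3*0 = 0)
l = 1418 (l = 1376 + 42 = 1418)
s(p) = √(16 + p)
O = 1/1422 (O = 1/(1418 + √(16 + 0)) = 1/(1418 + √16) = 1/(1418 + 4) = 1/1422 ≈ 0.00070324)
1/(O - 3430) = 1/(1/1422 - 3430) = 1/(-4877459/1422) = -1422/4877459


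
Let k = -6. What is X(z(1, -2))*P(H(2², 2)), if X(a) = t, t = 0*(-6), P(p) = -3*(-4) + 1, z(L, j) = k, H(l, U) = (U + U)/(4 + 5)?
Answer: 0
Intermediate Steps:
H(l, U) = 2*U/9 (H(l, U) = (2*U)/9 = (2*U)*(⅑) = 2*U/9)
z(L, j) = -6
P(p) = 13 (P(p) = 12 + 1 = 13)
t = 0
X(a) = 0
X(z(1, -2))*P(H(2², 2)) = 0*13 = 0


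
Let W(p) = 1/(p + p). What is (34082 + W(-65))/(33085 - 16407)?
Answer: 4430659/2168140 ≈ 2.0435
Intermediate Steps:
W(p) = 1/(2*p)
(34082 + W(-65))/(33085 - 16407) = (34082 + (1/2)/(-65))/(33085 - 16407) = (34082 + (1/2)*(-1/65))/16678 = (34082 - 1/130)*(1/16678) = (4430659/130)*(1/16678) = 4430659/2168140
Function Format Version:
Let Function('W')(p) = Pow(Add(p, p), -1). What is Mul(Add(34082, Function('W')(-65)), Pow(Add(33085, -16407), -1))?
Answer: Rational(4430659, 2168140) ≈ 2.0435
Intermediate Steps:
Function('W')(p) = Mul(Rational(1, 2), Pow(p, -1)) (Function('W')(p) = Pow(Mul(2, p), -1) = Mul(Rational(1, 2), Pow(p, -1)))
Mul(Add(34082, Function('W')(-65)), Pow(Add(33085, -16407), -1)) = Mul(Add(34082, Mul(Rational(1, 2), Pow(-65, -1))), Pow(Add(33085, -16407), -1)) = Mul(Add(34082, Mul(Rational(1, 2), Rational(-1, 65))), Pow(16678, -1)) = Mul(Add(34082, Rational(-1, 130)), Rational(1, 16678)) = Mul(Rational(4430659, 130), Rational(1, 16678)) = Rational(4430659, 2168140)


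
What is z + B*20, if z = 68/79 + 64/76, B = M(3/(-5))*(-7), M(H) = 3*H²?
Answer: -1121976/7505 ≈ -149.50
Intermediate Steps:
B = -189/25 (B = (3*(3/(-5))²)*(-7) = (3*(3*(-⅕))²)*(-7) = (3*(-⅗)²)*(-7) = (3*(9/25))*(-7) = (27/25)*(-7) = -189/25 ≈ -7.5600)
z = 2556/1501 (z = 68*(1/79) + 64*(1/76) = 68/79 + 16/19 = 2556/1501 ≈ 1.7029)
z + B*20 = 2556/1501 - 189/25*20 = 2556/1501 - 756/5 = -1121976/7505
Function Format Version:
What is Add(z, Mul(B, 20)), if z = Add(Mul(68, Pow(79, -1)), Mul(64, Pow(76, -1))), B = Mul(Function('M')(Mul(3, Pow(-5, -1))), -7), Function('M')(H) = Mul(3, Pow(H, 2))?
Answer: Rational(-1121976, 7505) ≈ -149.50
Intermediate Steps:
B = Rational(-189, 25) (B = Mul(Mul(3, Pow(Mul(3, Pow(-5, -1)), 2)), -7) = Mul(Mul(3, Pow(Mul(3, Rational(-1, 5)), 2)), -7) = Mul(Mul(3, Pow(Rational(-3, 5), 2)), -7) = Mul(Mul(3, Rational(9, 25)), -7) = Mul(Rational(27, 25), -7) = Rational(-189, 25) ≈ -7.5600)
z = Rational(2556, 1501) (z = Add(Mul(68, Rational(1, 79)), Mul(64, Rational(1, 76))) = Add(Rational(68, 79), Rational(16, 19)) = Rational(2556, 1501) ≈ 1.7029)
Add(z, Mul(B, 20)) = Add(Rational(2556, 1501), Mul(Rational(-189, 25), 20)) = Add(Rational(2556, 1501), Rational(-756, 5)) = Rational(-1121976, 7505)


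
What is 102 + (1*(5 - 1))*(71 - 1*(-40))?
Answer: 546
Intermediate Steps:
102 + (1*(5 - 1))*(71 - 1*(-40)) = 102 + (1*4)*(71 + 40) = 102 + 4*111 = 102 + 444 = 546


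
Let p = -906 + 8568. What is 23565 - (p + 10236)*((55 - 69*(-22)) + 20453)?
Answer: -394197783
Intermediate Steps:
p = 7662
23565 - (p + 10236)*((55 - 69*(-22)) + 20453) = 23565 - (7662 + 10236)*((55 - 69*(-22)) + 20453) = 23565 - 17898*((55 + 1518) + 20453) = 23565 - 17898*(1573 + 20453) = 23565 - 17898*22026 = 23565 - 1*394221348 = 23565 - 394221348 = -394197783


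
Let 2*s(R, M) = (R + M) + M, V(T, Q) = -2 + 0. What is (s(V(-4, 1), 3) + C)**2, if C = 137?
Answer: 19321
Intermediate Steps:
V(T, Q) = -2
s(R, M) = M + R/2 (s(R, M) = ((R + M) + M)/2 = ((M + R) + M)/2 = (R + 2*M)/2 = M + R/2)
(s(V(-4, 1), 3) + C)**2 = ((3 + (1/2)*(-2)) + 137)**2 = ((3 - 1) + 137)**2 = (2 + 137)**2 = 139**2 = 19321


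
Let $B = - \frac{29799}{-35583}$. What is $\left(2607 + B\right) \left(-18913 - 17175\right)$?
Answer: $- \frac{1116258137280}{11861} \approx -9.4112 \cdot 10^{7}$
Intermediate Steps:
$B = \frac{9933}{11861}$ ($B = \left(-29799\right) \left(- \frac{1}{35583}\right) = \frac{9933}{11861} \approx 0.83745$)
$\left(2607 + B\right) \left(-18913 - 17175\right) = \left(2607 + \frac{9933}{11861}\right) \left(-18913 - 17175\right) = \frac{30931560}{11861} \left(-36088\right) = - \frac{1116258137280}{11861}$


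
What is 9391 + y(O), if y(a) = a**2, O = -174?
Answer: 39667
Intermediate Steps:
9391 + y(O) = 9391 + (-174)**2 = 9391 + 30276 = 39667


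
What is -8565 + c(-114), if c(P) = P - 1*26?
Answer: -8705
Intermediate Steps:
c(P) = -26 + P (c(P) = P - 26 = -26 + P)
-8565 + c(-114) = -8565 + (-26 - 114) = -8565 - 140 = -8705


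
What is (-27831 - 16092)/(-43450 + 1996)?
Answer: 14641/13818 ≈ 1.0596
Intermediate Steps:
(-27831 - 16092)/(-43450 + 1996) = -43923/(-41454) = -43923*(-1/41454) = 14641/13818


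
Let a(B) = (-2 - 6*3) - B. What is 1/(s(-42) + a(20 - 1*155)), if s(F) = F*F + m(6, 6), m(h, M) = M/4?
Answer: 2/3761 ≈ 0.00053177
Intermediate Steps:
m(h, M) = M/4 (m(h, M) = M*(¼) = M/4)
a(B) = -20 - B (a(B) = (-2 - 18) - B = -20 - B)
s(F) = 3/2 + F² (s(F) = F*F + (¼)*6 = F² + 3/2 = 3/2 + F²)
1/(s(-42) + a(20 - 1*155)) = 1/((3/2 + (-42)²) + (-20 - (20 - 1*155))) = 1/((3/2 + 1764) + (-20 - (20 - 155))) = 1/(3531/2 + (-20 - 1*(-135))) = 1/(3531/2 + (-20 + 135)) = 1/(3531/2 + 115) = 1/(3761/2) = 2/3761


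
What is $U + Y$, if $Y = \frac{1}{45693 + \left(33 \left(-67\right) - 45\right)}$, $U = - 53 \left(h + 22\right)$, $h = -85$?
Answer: $\frac{145036144}{43437} \approx 3339.0$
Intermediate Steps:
$U = 3339$ ($U = - 53 \left(-85 + 22\right) = \left(-53\right) \left(-63\right) = 3339$)
$Y = \frac{1}{43437}$ ($Y = \frac{1}{45693 - 2256} = \frac{1}{43437} \approx 2.3022 \cdot 10^{-5}$)
$U + Y = 3339 + \frac{1}{43437} = \frac{145036144}{43437}$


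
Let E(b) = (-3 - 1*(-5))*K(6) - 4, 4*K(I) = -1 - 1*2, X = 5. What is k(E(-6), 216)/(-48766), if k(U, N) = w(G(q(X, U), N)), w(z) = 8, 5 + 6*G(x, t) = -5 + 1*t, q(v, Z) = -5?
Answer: -4/24383 ≈ -0.00016405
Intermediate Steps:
K(I) = -3/4 (K(I) = (-1 - 1*2)/4 = (-1 - 2)/4 = (1/4)*(-3) = -3/4)
G(x, t) = -5/3 + t/6 (G(x, t) = -5/6 + (-5 + 1*t)/6 = -5/6 + (-5 + t)/6 = -5/6 + (-5/6 + t/6) = -5/3 + t/6)
E(b) = -11/2 (E(b) = (-3 - 1*(-5))*(-3/4) - 4 = (-3 + 5)*(-3/4) - 4 = 2*(-3/4) - 4 = -3/2 - 4 = -11/2)
k(U, N) = 8
k(E(-6), 216)/(-48766) = 8/(-48766) = 8*(-1/48766) = -4/24383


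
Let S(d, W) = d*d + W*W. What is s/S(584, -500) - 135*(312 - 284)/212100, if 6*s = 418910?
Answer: 89816263/895449840 ≈ 0.10030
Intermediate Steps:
s = 209455/3 (s = (⅙)*418910 = 209455/3 ≈ 69818.)
S(d, W) = W² + d² (S(d, W) = d² + W² = W² + d²)
s/S(584, -500) - 135*(312 - 284)/212100 = 209455/(3*((-500)² + 584²)) - 135*(312 - 284)/212100 = 209455/(3*(250000 + 341056)) - 135*28*(1/212100) = (209455/3)/591056 - 3780*1/212100 = (209455/3)*(1/591056) - 9/505 = 209455/1773168 - 9/505 = 89816263/895449840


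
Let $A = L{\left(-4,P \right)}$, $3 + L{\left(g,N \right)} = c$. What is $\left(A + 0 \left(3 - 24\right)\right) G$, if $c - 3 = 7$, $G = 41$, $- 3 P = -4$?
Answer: $287$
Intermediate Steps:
$P = \frac{4}{3}$ ($P = \left(- \frac{1}{3}\right) \left(-4\right) = \frac{4}{3} \approx 1.3333$)
$c = 10$ ($c = 3 + 7 = 10$)
$L{\left(g,N \right)} = 7$ ($L{\left(g,N \right)} = -3 + 10 = 7$)
$A = 7$
$\left(A + 0 \left(3 - 24\right)\right) G = \left(7 + 0 \left(3 - 24\right)\right) 41 = \left(7 + 0 \left(-21\right)\right) 41 = \left(7 + 0\right) 41 = 7 \cdot 41 = 287$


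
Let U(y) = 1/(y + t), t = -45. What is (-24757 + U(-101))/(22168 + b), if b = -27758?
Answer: 3614523/816140 ≈ 4.4288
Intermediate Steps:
U(y) = 1/(-45 + y) (U(y) = 1/(y - 45) = 1/(-45 + y))
(-24757 + U(-101))/(22168 + b) = (-24757 + 1/(-45 - 101))/(22168 - 27758) = (-24757 + 1/(-146))/(-5590) = (-24757 - 1/146)*(-1/5590) = -3614523/146*(-1/5590) = 3614523/816140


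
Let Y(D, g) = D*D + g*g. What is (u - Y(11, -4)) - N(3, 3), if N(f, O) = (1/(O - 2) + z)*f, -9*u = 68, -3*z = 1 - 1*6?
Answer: -1373/9 ≈ -152.56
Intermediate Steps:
Y(D, g) = D**2 + g**2
z = 5/3 (z = -(1 - 1*6)/3 = -(1 - 6)/3 = -1/3*(-5) = 5/3 ≈ 1.6667)
u = -68/9 (u = -1/9*68 = -68/9 ≈ -7.5556)
N(f, O) = f*(5/3 + 1/(-2 + O)) (N(f, O) = (1/(O - 2) + 5/3)*f = (1/(-2 + O) + 5/3)*f = (5/3 + 1/(-2 + O))*f = f*(5/3 + 1/(-2 + O)))
(u - Y(11, -4)) - N(3, 3) = (-68/9 - (11**2 + (-4)**2)) - 3*(-7 + 5*3)/(3*(-2 + 3)) = (-68/9 - (121 + 16)) - 3*(-7 + 15)/(3*1) = (-68/9 - 1*137) - 3*8/3 = (-68/9 - 137) - 1*8 = -1301/9 - 8 = -1373/9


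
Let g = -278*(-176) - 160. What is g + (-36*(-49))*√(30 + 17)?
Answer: 48768 + 1764*√47 ≈ 60861.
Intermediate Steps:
g = 48768 (g = 48928 - 160 = 48768)
g + (-36*(-49))*√(30 + 17) = 48768 + (-36*(-49))*√(30 + 17) = 48768 + 1764*√47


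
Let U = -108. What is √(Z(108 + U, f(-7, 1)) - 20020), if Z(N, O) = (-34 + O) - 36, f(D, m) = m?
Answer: I*√20089 ≈ 141.74*I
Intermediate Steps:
Z(N, O) = -70 + O
√(Z(108 + U, f(-7, 1)) - 20020) = √((-70 + 1) - 20020) = √(-69 - 20020) = √(-20089) = I*√20089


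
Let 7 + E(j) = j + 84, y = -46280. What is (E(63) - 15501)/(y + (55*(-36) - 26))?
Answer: 15361/48286 ≈ 0.31813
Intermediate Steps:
E(j) = 77 + j (E(j) = -7 + (j + 84) = -7 + (84 + j) = 77 + j)
(E(63) - 15501)/(y + (55*(-36) - 26)) = ((77 + 63) - 15501)/(-46280 + (55*(-36) - 26)) = (140 - 15501)/(-46280 + (-1980 - 26)) = -15361/(-46280 - 2006) = -15361/(-48286) = -15361*(-1/48286) = 15361/48286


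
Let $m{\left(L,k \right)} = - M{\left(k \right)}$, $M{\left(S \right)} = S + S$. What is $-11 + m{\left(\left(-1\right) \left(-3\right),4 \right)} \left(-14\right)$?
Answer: $101$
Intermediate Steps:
$M{\left(S \right)} = 2 S$
$m{\left(L,k \right)} = - 2 k$
$-11 + m{\left(\left(-1\right) \left(-3\right),4 \right)} \left(-14\right) = -11 + \left(-2\right) 4 \left(-14\right) = -11 - -112 = -11 + 112 = 101$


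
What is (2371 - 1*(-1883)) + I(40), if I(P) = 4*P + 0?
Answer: 4414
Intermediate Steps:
I(P) = 4*P
(2371 - 1*(-1883)) + I(40) = (2371 - 1*(-1883)) + 4*40 = (2371 + 1883) + 160 = 4254 + 160 = 4414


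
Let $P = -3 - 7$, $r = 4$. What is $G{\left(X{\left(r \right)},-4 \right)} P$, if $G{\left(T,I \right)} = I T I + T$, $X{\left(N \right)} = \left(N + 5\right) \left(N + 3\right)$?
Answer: $-10710$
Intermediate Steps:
$X{\left(N \right)} = \left(3 + N\right) \left(5 + N\right)$ ($X{\left(N \right)} = \left(5 + N\right) \left(3 + N\right) = \left(3 + N\right) \left(5 + N\right)$)
$G{\left(T,I \right)} = T + T I^{2}$ ($G{\left(T,I \right)} = T I^{2} + T = T + T I^{2}$)
$P = -10$ ($P = -3 - 7 = -10$)
$G{\left(X{\left(r \right)},-4 \right)} P = \left(15 + 4^{2} + 8 \cdot 4\right) \left(1 + \left(-4\right)^{2}\right) \left(-10\right) = \left(15 + 16 + 32\right) \left(1 + 16\right) \left(-10\right) = 63 \cdot 17 \left(-10\right) = 1071 \left(-10\right) = -10710$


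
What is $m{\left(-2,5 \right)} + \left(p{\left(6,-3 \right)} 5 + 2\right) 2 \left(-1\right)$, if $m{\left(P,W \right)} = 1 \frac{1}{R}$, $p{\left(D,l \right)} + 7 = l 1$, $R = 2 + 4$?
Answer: $\frac{577}{6} \approx 96.167$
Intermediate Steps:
$R = 6$
$p{\left(D,l \right)} = -7 + l$ ($p{\left(D,l \right)} = -7 + l 1 = -7 + l$)
$m{\left(P,W \right)} = \frac{1}{6}$ ($m{\left(P,W \right)} = 1 \cdot \frac{1}{6} = \frac{1}{6}$)
$m{\left(-2,5 \right)} + \left(p{\left(6,-3 \right)} 5 + 2\right) 2 \left(-1\right) = \frac{1}{6} + \left(\left(-7 - 3\right) 5 + 2\right) 2 \left(-1\right) = \frac{1}{6} + \left(\left(-10\right) 5 + 2\right) \left(-2\right) = \frac{1}{6} + \left(-50 + 2\right) \left(-2\right) = \frac{1}{6} - -96 = \frac{1}{6} + 96 = \frac{577}{6}$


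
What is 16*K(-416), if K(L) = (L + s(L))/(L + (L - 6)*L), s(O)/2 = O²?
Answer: 13296/421 ≈ 31.582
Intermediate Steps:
s(O) = 2*O²
K(L) = (L + 2*L²)/(L + L*(-6 + L)) (K(L) = (L + 2*L²)/(L + (L - 6)*L) = (L + 2*L²)/(L + (-6 + L)*L) = (L + 2*L²)/(L + L*(-6 + L)))
16*K(-416) = 16*((1 + 2*(-416))/(-5 - 416)) = 16*((1 - 832)/(-421)) = 16*(-1/421*(-831)) = 16*(831/421) = 13296/421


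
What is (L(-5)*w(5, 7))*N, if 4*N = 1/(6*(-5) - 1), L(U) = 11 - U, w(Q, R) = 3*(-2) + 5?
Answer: 4/31 ≈ 0.12903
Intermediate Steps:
w(Q, R) = -1 (w(Q, R) = -6 + 5 = -1)
N = -1/124 (N = 1/(4*(6*(-5) - 1)) = 1/(4*(-30 - 1)) = (¼)/(-31) = (¼)*(-1/31) = -1/124 ≈ -0.0080645)
(L(-5)*w(5, 7))*N = ((11 - 1*(-5))*(-1))*(-1/124) = ((11 + 5)*(-1))*(-1/124) = (16*(-1))*(-1/124) = -16*(-1/124) = 4/31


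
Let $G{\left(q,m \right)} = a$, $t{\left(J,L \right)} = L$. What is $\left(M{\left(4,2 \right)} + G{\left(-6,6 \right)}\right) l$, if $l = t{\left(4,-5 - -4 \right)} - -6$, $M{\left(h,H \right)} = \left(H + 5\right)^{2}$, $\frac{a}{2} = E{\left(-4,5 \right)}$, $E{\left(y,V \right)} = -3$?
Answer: $215$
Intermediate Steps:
$a = -6$ ($a = 2 \left(-3\right) = -6$)
$M{\left(h,H \right)} = \left(5 + H\right)^{2}$
$G{\left(q,m \right)} = -6$
$l = 5$ ($l = \left(-5 - -4\right) - -6 = \left(-5 + 4\right) + 6 = -1 + 6 = 5$)
$\left(M{\left(4,2 \right)} + G{\left(-6,6 \right)}\right) l = \left(\left(5 + 2\right)^{2} - 6\right) 5 = \left(7^{2} - 6\right) 5 = \left(49 - 6\right) 5 = 43 \cdot 5 = 215$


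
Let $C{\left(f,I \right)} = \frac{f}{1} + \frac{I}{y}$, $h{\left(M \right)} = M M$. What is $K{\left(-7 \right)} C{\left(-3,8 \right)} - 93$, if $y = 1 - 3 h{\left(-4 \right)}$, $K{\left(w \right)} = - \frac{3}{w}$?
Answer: $- \frac{31044}{329} \approx -94.359$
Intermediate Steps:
$h{\left(M \right)} = M^{2}$
$y = -47$ ($y = 1 - 3 \left(-4\right)^{2} = 1 - 48 = -47$)
$C{\left(f,I \right)} = f - \frac{I}{47}$ ($C{\left(f,I \right)} = \frac{f}{1} + \frac{I}{-47} = f 1 + I \left(- \frac{1}{47}\right) = f - \frac{I}{47}$)
$K{\left(-7 \right)} C{\left(-3,8 \right)} - 93 = - \frac{3}{-7} \left(-3 - \frac{8}{47}\right) - 93 = \left(-3\right) \left(- \frac{1}{7}\right) \left(-3 - \frac{8}{47}\right) - 93 = \frac{3}{7} \left(- \frac{149}{47}\right) - 93 = - \frac{447}{329} - 93 = - \frac{31044}{329}$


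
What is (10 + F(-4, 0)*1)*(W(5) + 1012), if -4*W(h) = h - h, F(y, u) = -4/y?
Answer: 11132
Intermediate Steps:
W(h) = 0 (W(h) = -(h - h)/4 = -¼*0 = 0)
(10 + F(-4, 0)*1)*(W(5) + 1012) = (10 - 4/(-4)*1)*(0 + 1012) = (10 - 4*(-¼)*1)*1012 = (10 + 1*1)*1012 = (10 + 1)*1012 = 11*1012 = 11132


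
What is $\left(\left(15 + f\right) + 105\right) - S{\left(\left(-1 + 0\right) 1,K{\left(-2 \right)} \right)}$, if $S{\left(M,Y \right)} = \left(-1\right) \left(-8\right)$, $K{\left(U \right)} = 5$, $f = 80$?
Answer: $192$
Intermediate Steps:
$S{\left(M,Y \right)} = 8$
$\left(\left(15 + f\right) + 105\right) - S{\left(\left(-1 + 0\right) 1,K{\left(-2 \right)} \right)} = \left(\left(15 + 80\right) + 105\right) - 8 = \left(95 + 105\right) - 8 = 200 - 8 = 192$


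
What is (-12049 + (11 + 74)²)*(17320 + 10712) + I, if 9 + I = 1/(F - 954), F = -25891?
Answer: -3630152090566/26845 ≈ -1.3523e+8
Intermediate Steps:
I = -241606/26845 (I = -9 + 1/(-25891 - 954) = -9 + 1/(-26845) = -9 - 1/26845 = -241606/26845 ≈ -9.0000)
(-12049 + (11 + 74)²)*(17320 + 10712) + I = (-12049 + (11 + 74)²)*(17320 + 10712) - 241606/26845 = (-12049 + 85²)*28032 - 241606/26845 = (-12049 + 7225)*28032 - 241606/26845 = -4824*28032 - 241606/26845 = -135226368 - 241606/26845 = -3630152090566/26845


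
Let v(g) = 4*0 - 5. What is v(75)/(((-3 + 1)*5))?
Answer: ½ ≈ 0.50000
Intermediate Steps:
v(g) = -5 (v(g) = 0 - 5 = -5)
v(75)/(((-3 + 1)*5)) = -5/((-3 + 1)*5) = -5/(-2*5) = -5/(-10) = -⅒*(-5) = ½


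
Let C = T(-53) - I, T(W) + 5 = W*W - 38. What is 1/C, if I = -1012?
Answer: 1/3778 ≈ 0.00026469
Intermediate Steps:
T(W) = -43 + W**2 (T(W) = -5 + (W*W - 38) = -5 + (W**2 - 38) = -5 + (-38 + W**2) = -43 + W**2)
C = 3778 (C = (-43 + (-53)**2) - 1*(-1012) = (-43 + 2809) + 1012 = 2766 + 1012 = 3778)
1/C = 1/3778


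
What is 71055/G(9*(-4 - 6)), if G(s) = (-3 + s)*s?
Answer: 1579/186 ≈ 8.4892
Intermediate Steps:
G(s) = s*(-3 + s)
71055/G(9*(-4 - 6)) = 71055/(((9*(-4 - 6))*(-3 + 9*(-4 - 6)))) = 71055/(((9*(-10))*(-3 + 9*(-10)))) = 71055/((-90*(-3 - 90))) = 71055/((-90*(-93))) = 71055/8370 = 71055*(1/8370) = 1579/186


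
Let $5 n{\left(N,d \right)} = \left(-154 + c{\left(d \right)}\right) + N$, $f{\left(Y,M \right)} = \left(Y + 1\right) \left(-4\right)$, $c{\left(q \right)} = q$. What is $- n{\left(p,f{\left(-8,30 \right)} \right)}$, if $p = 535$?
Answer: $- \frac{409}{5} \approx -81.8$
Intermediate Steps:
$f{\left(Y,M \right)} = -4 - 4 Y$ ($f{\left(Y,M \right)} = \left(1 + Y\right) \left(-4\right) = -4 - 4 Y$)
$n{\left(N,d \right)} = - \frac{154}{5} + \frac{N}{5} + \frac{d}{5}$ ($n{\left(N,d \right)} = \frac{\left(-154 + d\right) + N}{5} = \frac{-154 + N + d}{5} = - \frac{154}{5} + \frac{N}{5} + \frac{d}{5}$)
$- n{\left(p,f{\left(-8,30 \right)} \right)} = - (- \frac{154}{5} + \frac{1}{5} \cdot 535 + \frac{-4 - -32}{5}) = - (- \frac{154}{5} + 107 + \frac{-4 + 32}{5}) = - (- \frac{154}{5} + 107 + \frac{1}{5} \cdot 28) = - (- \frac{154}{5} + 107 + \frac{28}{5}) = \left(-1\right) \frac{409}{5} = - \frac{409}{5}$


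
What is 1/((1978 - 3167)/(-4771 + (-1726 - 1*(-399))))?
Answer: 6098/1189 ≈ 5.1287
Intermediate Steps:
1/((1978 - 3167)/(-4771 + (-1726 - 1*(-399)))) = 1/(-1189/(-4771 + (-1726 + 399))) = 1/(-1189/(-4771 - 1327)) = 1/(-1189/(-6098)) = 1/(-1189*(-1/6098)) = 1/(1189/6098) = 6098/1189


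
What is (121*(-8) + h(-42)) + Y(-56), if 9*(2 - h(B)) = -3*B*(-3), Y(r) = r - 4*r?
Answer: -756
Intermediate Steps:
Y(r) = -3*r
h(B) = 2 - B (h(B) = 2 - (-3*B)*(-3)/9 = 2 - B)
(121*(-8) + h(-42)) + Y(-56) = (121*(-8) + (2 - 1*(-42))) - 3*(-56) = (-968 + (2 + 42)) + 168 = (-968 + 44) + 168 = -924 + 168 = -756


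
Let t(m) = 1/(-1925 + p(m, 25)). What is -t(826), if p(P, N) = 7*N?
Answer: 1/1750 ≈ 0.00057143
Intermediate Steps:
t(m) = -1/1750 (t(m) = 1/(-1925 + 7*25) = 1/(-1925 + 175) = 1/(-1750) = -1/1750)
-t(826) = -1*(-1/1750) = 1/1750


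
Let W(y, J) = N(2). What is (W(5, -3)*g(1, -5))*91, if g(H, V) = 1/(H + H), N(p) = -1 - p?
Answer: -273/2 ≈ -136.50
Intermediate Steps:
W(y, J) = -3 (W(y, J) = -1 - 1*2 = -1 - 2 = -3)
g(H, V) = 1/(2*H)
(W(5, -3)*g(1, -5))*91 = -3/(2*1)*91 = -3/2*91 = -273/2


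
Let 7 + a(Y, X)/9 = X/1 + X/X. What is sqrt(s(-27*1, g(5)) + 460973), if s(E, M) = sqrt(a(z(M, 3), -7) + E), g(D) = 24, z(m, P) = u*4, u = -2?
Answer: sqrt(460973 + 12*I) ≈ 678.95 + 0.009*I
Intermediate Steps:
z(m, P) = -8 (z(m, P) = -2*4 = -8)
a(Y, X) = -54 + 9*X (a(Y, X) = -63 + 9*(X/1 + X/X) = -63 + 9*(X*1 + 1) = -63 + 9*(X + 1) = -63 + 9*(1 + X) = -63 + (9 + 9*X) = -54 + 9*X)
s(E, M) = sqrt(-117 + E) (s(E, M) = sqrt((-54 + 9*(-7)) + E) = sqrt((-54 - 63) + E) = sqrt(-117 + E))
sqrt(s(-27*1, g(5)) + 460973) = sqrt(sqrt(-117 - 27*1) + 460973) = sqrt(sqrt(-117 - 27) + 460973) = sqrt(sqrt(-144) + 460973) = sqrt(12*I + 460973) = sqrt(460973 + 12*I)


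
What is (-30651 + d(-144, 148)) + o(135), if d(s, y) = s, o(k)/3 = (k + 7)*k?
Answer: 26715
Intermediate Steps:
o(k) = 3*k*(7 + k) (o(k) = 3*((k + 7)*k) = 3*((7 + k)*k) = 3*(k*(7 + k)) = 3*k*(7 + k))
(-30651 + d(-144, 148)) + o(135) = (-30651 - 144) + 3*135*(7 + 135) = -30795 + 3*135*142 = -30795 + 57510 = 26715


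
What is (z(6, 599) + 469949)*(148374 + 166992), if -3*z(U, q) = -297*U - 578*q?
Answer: 184788812822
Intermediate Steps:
z(U, q) = 99*U + 578*q/3 (z(U, q) = -(-297*U - 578*q)/3 = -(-578*q - 297*U)/3 = 99*U + 578*q/3)
(z(6, 599) + 469949)*(148374 + 166992) = ((99*6 + (578/3)*599) + 469949)*(148374 + 166992) = ((594 + 346222/3) + 469949)*315366 = (348004/3 + 469949)*315366 = (1757851/3)*315366 = 184788812822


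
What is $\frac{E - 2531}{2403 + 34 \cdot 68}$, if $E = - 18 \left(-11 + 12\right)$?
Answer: $- \frac{2549}{4715} \approx -0.54062$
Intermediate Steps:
$E = -18$ ($E = \left(-18\right) 1 = -18$)
$\frac{E - 2531}{2403 + 34 \cdot 68} = \frac{-18 - 2531}{2403 + 34 \cdot 68} = - \frac{2549}{2403 + 2312} = - \frac{2549}{4715}$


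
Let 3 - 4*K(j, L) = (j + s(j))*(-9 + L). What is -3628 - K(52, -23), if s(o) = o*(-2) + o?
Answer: -14515/4 ≈ -3628.8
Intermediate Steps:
s(o) = -o (s(o) = -2*o + o = -o)
K(j, L) = 3/4 (K(j, L) = 3/4 - (j - j)*(-9 + L)/4 = 3/4 - 0*(-9 + L) = 3/4 - 1/4*0 = 3/4 + 0 = 3/4)
-3628 - K(52, -23) = -3628 - 1*3/4 = -3628 - 3/4 = -14515/4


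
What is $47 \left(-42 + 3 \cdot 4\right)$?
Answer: $-1410$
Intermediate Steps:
$47 \left(-42 + 3 \cdot 4\right) = 47 \left(-42 + 12\right) = 47 \left(-30\right) = -1410$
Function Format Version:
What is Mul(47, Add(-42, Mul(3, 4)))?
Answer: -1410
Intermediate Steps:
Mul(47, Add(-42, Mul(3, 4))) = Mul(47, Add(-42, 12)) = Mul(47, -30) = -1410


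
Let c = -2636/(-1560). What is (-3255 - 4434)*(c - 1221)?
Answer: 1218785953/130 ≈ 9.3753e+6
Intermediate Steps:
c = 659/390 (c = -2636*(-1/1560) = 659/390 ≈ 1.6897)
(-3255 - 4434)*(c - 1221) = (-3255 - 4434)*(659/390 - 1221) = -7689*(-475531/390) = 1218785953/130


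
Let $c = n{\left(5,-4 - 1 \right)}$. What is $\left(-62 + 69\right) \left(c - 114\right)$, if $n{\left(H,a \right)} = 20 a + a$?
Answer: $-1533$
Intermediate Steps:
$n{\left(H,a \right)} = 21 a$
$c = -105$ ($c = 21 \left(-4 - 1\right) = 21 \left(-5\right) = -105$)
$\left(-62 + 69\right) \left(c - 114\right) = \left(-62 + 69\right) \left(-105 - 114\right) = 7 \left(-219\right) = -1533$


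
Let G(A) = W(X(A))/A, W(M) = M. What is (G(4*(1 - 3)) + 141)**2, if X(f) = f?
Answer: 20164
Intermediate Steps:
G(A) = 1 (G(A) = A/A = 1)
(G(4*(1 - 3)) + 141)**2 = (1 + 141)**2 = 142**2 = 20164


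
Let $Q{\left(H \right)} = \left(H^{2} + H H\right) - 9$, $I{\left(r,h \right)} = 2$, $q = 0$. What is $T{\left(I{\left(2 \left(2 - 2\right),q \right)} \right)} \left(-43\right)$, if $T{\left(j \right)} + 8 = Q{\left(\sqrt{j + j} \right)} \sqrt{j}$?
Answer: $344 + 43 \sqrt{2} \approx 404.81$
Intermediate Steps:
$Q{\left(H \right)} = -9 + 2 H^{2}$ ($Q{\left(H \right)} = \left(H^{2} + H^{2}\right) - 9 = 2 H^{2} - 9 = -9 + 2 H^{2}$)
$T{\left(j \right)} = -8 + \sqrt{j} \left(-9 + 4 j\right)$ ($T{\left(j \right)} = -8 + \left(-9 + 2 \left(\sqrt{j + j}\right)^{2}\right) \sqrt{j} = -8 + \left(-9 + 2 \left(\sqrt{2 j}\right)^{2}\right) \sqrt{j} = -8 + \left(-9 + 2 \left(\sqrt{2} \sqrt{j}\right)^{2}\right) \sqrt{j} = -8 + \left(-9 + 2 \cdot 2 j\right) \sqrt{j} = -8 + \left(-9 + 4 j\right) \sqrt{j} = -8 + \sqrt{j} \left(-9 + 4 j\right)$)
$T{\left(I{\left(2 \left(2 - 2\right),q \right)} \right)} \left(-43\right) = \left(-8 + \sqrt{2} \left(-9 + 4 \cdot 2\right)\right) \left(-43\right) = \left(-8 + \sqrt{2} \left(-9 + 8\right)\right) \left(-43\right) = \left(-8 + \sqrt{2} \left(-1\right)\right) \left(-43\right) = \left(-8 - \sqrt{2}\right) \left(-43\right) = 344 + 43 \sqrt{2}$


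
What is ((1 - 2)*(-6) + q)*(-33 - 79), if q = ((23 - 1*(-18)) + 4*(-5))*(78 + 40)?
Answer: -278208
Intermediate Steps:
q = 2478 (q = ((23 + 18) - 20)*118 = (41 - 20)*118 = 21*118 = 2478)
((1 - 2)*(-6) + q)*(-33 - 79) = ((1 - 2)*(-6) + 2478)*(-33 - 79) = (-1*(-6) + 2478)*(-112) = (6 + 2478)*(-112) = 2484*(-112) = -278208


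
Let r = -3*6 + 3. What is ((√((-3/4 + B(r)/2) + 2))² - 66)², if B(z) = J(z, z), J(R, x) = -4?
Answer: 71289/16 ≈ 4455.6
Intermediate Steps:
r = -15 (r = -18 + 3 = -15)
B(z) = -4
((√((-3/4 + B(r)/2) + 2))² - 66)² = ((√((-3/4 - 4/2) + 2))² - 66)² = ((√((-3*¼ - 4*½) + 2))² - 66)² = ((√((-¾ - 2) + 2))² - 66)² = ((√(-11/4 + 2))² - 66)² = ((√(-¾))² - 66)² = ((I*√3/2)² - 66)² = (-¾ - 66)² = (-267/4)² = 71289/16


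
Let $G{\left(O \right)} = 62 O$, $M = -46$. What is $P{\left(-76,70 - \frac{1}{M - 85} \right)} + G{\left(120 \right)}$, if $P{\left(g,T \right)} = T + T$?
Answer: $\frac{992982}{131} \approx 7580.0$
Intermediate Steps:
$P{\left(g,T \right)} = 2 T$
$P{\left(-76,70 - \frac{1}{M - 85} \right)} + G{\left(120 \right)} = 2 \left(70 - \frac{1}{-46 - 85}\right) + 62 \cdot 120 = 2 \left(70 - \frac{1}{-131}\right) + 7440 = 2 \left(70 - - \frac{1}{131}\right) + 7440 = 2 \left(70 + \frac{1}{131}\right) + 7440 = 2 \cdot \frac{9171}{131} + 7440 = \frac{18342}{131} + 7440 = \frac{992982}{131}$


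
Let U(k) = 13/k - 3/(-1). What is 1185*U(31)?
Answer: 125610/31 ≈ 4051.9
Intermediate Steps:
U(k) = 3 + 13/k (U(k) = 13/k - 3*(-1) = 13/k + 3 = 3 + 13/k)
1185*U(31) = 1185*(3 + 13/31) = 1185*(106/31) = 125610/31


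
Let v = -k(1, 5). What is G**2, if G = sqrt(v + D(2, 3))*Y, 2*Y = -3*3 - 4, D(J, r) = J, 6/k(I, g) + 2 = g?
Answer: 0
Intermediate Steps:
k(I, g) = 6/(-2 + g)
v = -2 (v = -6/(-2 + 5) = -6/3 = -1*2 = -2)
Y = -13/2 (Y = (-3*3 - 4)/2 = (-9 - 4)/2 = (1/2)*(-13) = -13/2 ≈ -6.5000)
G = 0 (G = sqrt(-2 + 2)*(-13/2) = sqrt(0)*(-13/2) = 0*(-13/2) = 0)
G**2 = 0**2 = 0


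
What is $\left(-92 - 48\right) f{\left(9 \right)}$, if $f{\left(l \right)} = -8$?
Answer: $1120$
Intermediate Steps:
$\left(-92 - 48\right) f{\left(9 \right)} = \left(-92 - 48\right) \left(-8\right) = \left(-140\right) \left(-8\right) = 1120$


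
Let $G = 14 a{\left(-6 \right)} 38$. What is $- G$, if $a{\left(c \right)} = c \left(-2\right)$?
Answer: $-6384$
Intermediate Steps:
$a{\left(c \right)} = - 2 c$
$G = 6384$ ($G = 14 \left(\left(-2\right) \left(-6\right)\right) 38 = 14 \cdot 12 \cdot 38 = 168 \cdot 38 = 6384$)
$- G = \left(-1\right) 6384 = -6384$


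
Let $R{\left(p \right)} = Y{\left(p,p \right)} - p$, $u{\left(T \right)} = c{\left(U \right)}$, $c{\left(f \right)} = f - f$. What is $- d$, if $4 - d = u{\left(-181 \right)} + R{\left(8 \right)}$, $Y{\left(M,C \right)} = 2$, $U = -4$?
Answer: $-10$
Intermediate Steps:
$c{\left(f \right)} = 0$
$u{\left(T \right)} = 0$
$R{\left(p \right)} = 2 - p$
$d = 10$ ($d = 4 - \left(0 + \left(2 - 8\right)\right) = 4 - \left(0 - 6\right) = 4 - -6 = 4 + 6 = 10$)
$- d = \left(-1\right) 10 = -10$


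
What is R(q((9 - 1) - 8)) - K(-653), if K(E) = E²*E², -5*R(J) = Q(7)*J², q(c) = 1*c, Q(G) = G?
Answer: -181824635281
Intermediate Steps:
q(c) = c
R(J) = -7*J²/5
K(E) = E⁴
R(q((9 - 1) - 8)) - K(-653) = -7*((9 - 1) - 8)²/5 - 1*(-653)⁴ = -7*(8 - 8)²/5 - 1*181824635281 = -7/5*0² - 181824635281 = -7/5*0 - 181824635281 = 0 - 181824635281 = -181824635281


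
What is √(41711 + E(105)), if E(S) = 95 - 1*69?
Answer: √41737 ≈ 204.30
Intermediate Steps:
E(S) = 26 (E(S) = 95 - 69 = 26)
√(41711 + E(105)) = √(41711 + 26) = √41737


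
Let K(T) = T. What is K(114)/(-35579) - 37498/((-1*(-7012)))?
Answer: -667470355/124739974 ≈ -5.3509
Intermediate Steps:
K(114)/(-35579) - 37498/((-1*(-7012))) = 114/(-35579) - 37498/((-1*(-7012))) = 114*(-1/35579) - 37498/7012 = -114/35579 - 37498*1/7012 = -114/35579 - 18749/3506 = -667470355/124739974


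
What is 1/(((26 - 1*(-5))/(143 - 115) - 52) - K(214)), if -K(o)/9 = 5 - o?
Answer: -28/54093 ≈ -0.00051763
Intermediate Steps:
K(o) = -45 + 9*o (K(o) = -9*(5 - o) = -45 + 9*o)
1/(((26 - 1*(-5))/(143 - 115) - 52) - K(214)) = 1/(((26 - 1*(-5))/(143 - 115) - 52) - (-45 + 9*214)) = 1/(((26 + 5)/28 - 52) - (-45 + 1926)) = 1/((31*(1/28) - 52) - 1*1881) = 1/((31/28 - 52) - 1881) = 1/(-1425/28 - 1881) = 1/(-54093/28) = -28/54093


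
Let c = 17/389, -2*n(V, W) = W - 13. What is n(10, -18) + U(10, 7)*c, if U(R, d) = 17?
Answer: 12637/778 ≈ 16.243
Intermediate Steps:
n(V, W) = 13/2 - W/2 (n(V, W) = -(W - 13)/2 = -(-13 + W)/2 = 13/2 - W/2)
c = 17/389 (c = 17*(1/389) = 17/389 ≈ 0.043702)
n(10, -18) + U(10, 7)*c = (13/2 - ½*(-18)) + 17*(17/389) = (13/2 + 9) + 289/389 = 31/2 + 289/389 = 12637/778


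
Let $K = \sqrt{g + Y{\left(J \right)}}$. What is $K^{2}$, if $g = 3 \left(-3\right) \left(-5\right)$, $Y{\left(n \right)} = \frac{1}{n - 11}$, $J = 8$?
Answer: $\frac{134}{3} \approx 44.667$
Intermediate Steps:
$Y{\left(n \right)} = \frac{1}{-11 + n}$
$g = 45$ ($g = \left(-9\right) \left(-5\right) = 45$)
$K = \frac{\sqrt{402}}{3}$ ($K = \sqrt{45 + \frac{1}{-11 + 8}} = \sqrt{45 + \frac{1}{-3}} = \sqrt{45 - \frac{1}{3}} = \sqrt{\frac{134}{3}} = \frac{\sqrt{402}}{3} \approx 6.6833$)
$K^{2} = \left(\frac{\sqrt{402}}{3}\right)^{2} = \frac{134}{3}$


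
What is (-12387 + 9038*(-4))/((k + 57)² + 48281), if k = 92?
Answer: -48539/70482 ≈ -0.68867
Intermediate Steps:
(-12387 + 9038*(-4))/((k + 57)² + 48281) = (-12387 + 9038*(-4))/((92 + 57)² + 48281) = (-12387 - 36152)/(149² + 48281) = -48539/(22201 + 48281) = -48539/70482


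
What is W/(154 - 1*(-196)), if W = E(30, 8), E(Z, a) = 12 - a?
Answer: 2/175 ≈ 0.011429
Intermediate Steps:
W = 4 (W = 12 - 1*8 = 12 - 8 = 4)
W/(154 - 1*(-196)) = 4/(154 - 1*(-196)) = 4/(154 + 196) = 4/350 = 4*(1/350) = 2/175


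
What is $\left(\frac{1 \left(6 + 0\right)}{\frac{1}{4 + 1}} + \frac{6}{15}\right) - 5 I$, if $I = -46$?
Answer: $\frac{1302}{5} \approx 260.4$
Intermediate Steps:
$\left(\frac{1 \left(6 + 0\right)}{\frac{1}{4 + 1}} + \frac{6}{15}\right) - 5 I = \left(\frac{1 \left(6 + 0\right)}{\frac{1}{4 + 1}} + \frac{6}{15}\right) - -230 = \left(\frac{1 \cdot 6}{\frac{1}{5}} + 6 \cdot \frac{1}{15}\right) + 230 = \left(6 \frac{1}{\frac{1}{5}} + \frac{2}{5}\right) + 230 = \left(6 \cdot 5 + \frac{2}{5}\right) + 230 = \left(30 + \frac{2}{5}\right) + 230 = \frac{152}{5} + 230 = \frac{1302}{5}$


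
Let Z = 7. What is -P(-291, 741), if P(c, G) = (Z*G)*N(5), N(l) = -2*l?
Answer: 51870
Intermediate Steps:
P(c, G) = -70*G (P(c, G) = (7*G)*(-2*5) = (7*G)*(-10) = -70*G)
-P(-291, 741) = -(-70)*741 = -1*(-51870) = 51870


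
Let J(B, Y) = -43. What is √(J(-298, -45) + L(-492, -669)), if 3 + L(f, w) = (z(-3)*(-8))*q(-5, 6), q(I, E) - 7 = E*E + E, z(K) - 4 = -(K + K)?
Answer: I*√3966 ≈ 62.976*I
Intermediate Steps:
z(K) = 4 - 2*K (z(K) = 4 - (K + K) = 4 - 2*K)
q(I, E) = 7 + E + E² (q(I, E) = 7 + (E*E + E) = 7 + (E² + E) = 7 + (E + E²) = 7 + E + E²)
L(f, w) = -3923 (L(f, w) = -3 + ((4 - 2*(-3))*(-8))*(7 + 6 + 6²) = -3 + ((4 + 6)*(-8))*(7 + 6 + 36) = -3 + (10*(-8))*49 = -3 - 80*49 = -3 - 3920 = -3923)
√(J(-298, -45) + L(-492, -669)) = √(-43 - 3923) = √(-3966) = I*√3966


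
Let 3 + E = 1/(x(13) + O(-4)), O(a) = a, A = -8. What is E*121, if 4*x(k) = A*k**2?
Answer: -124267/342 ≈ -363.35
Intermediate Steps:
x(k) = -2*k**2 (x(k) = (-8*k**2)/4 = -2*k**2)
E = -1027/342 (E = -3 + 1/(-2*13**2 - 4) = -3 + 1/(-2*169 - 4) = -3 + 1/(-338 - 4) = -3 + 1/(-342) = -3 - 1/342 = -1027/342 ≈ -3.0029)
E*121 = -1027/342*121 = -124267/342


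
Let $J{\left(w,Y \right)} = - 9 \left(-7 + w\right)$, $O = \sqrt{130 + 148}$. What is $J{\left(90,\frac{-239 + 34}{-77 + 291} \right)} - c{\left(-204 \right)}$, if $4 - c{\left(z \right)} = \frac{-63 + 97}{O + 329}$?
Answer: $- \frac{81069027}{107963} - \frac{34 \sqrt{278}}{107963} \approx -750.9$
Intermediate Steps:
$O = \sqrt{278} \approx 16.673$
$c{\left(z \right)} = 4 - \frac{34}{329 + \sqrt{278}}$ ($c{\left(z \right)} = 4 - \frac{-63 + 97}{\sqrt{278} + 329} = 4 - \frac{34}{329 + \sqrt{278}}$)
$J{\left(w,Y \right)} = 63 - 9 w$
$J{\left(90,\frac{-239 + 34}{-77 + 291} \right)} - c{\left(-204 \right)} = \left(63 - 810\right) - \left(\frac{420666}{107963} + \frac{34 \sqrt{278}}{107963}\right) = -747 - \left(\frac{420666}{107963} + \frac{34 \sqrt{278}}{107963}\right) = - \frac{81069027}{107963} - \frac{34 \sqrt{278}}{107963}$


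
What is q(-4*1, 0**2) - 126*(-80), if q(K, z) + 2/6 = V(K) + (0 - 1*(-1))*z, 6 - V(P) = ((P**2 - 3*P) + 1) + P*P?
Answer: 30122/3 ≈ 10041.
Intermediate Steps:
V(P) = 5 - 2*P**2 + 3*P (V(P) = 6 - (((P**2 - 3*P) + 1) + P*P) = 6 - ((1 + P**2 - 3*P) + P**2) = 6 - (1 - 3*P + 2*P**2) = 6 + (-1 - 2*P**2 + 3*P) = 5 - 2*P**2 + 3*P)
q(K, z) = 14/3 + z - 2*K**2 + 3*K (q(K, z) = -1/3 + ((5 - 2*K**2 + 3*K) + (0 - 1*(-1))*z) = -1/3 + ((5 - 2*K**2 + 3*K) + (0 + 1)*z) = -1/3 + ((5 - 2*K**2 + 3*K) + 1*z) = -1/3 + ((5 - 2*K**2 + 3*K) + z) = -1/3 + (5 + z - 2*K**2 + 3*K) = 14/3 + z - 2*K**2 + 3*K)
q(-4*1, 0**2) - 126*(-80) = (14/3 + 0**2 - 2*(-4*1)**2 + 3*(-4*1)) - 126*(-80) = (14/3 + 0 - 2*(-4)**2 + 3*(-4)) + 10080 = (14/3 + 0 - 2*16 - 12) + 10080 = (14/3 + 0 - 32 - 12) + 10080 = -118/3 + 10080 = 30122/3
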